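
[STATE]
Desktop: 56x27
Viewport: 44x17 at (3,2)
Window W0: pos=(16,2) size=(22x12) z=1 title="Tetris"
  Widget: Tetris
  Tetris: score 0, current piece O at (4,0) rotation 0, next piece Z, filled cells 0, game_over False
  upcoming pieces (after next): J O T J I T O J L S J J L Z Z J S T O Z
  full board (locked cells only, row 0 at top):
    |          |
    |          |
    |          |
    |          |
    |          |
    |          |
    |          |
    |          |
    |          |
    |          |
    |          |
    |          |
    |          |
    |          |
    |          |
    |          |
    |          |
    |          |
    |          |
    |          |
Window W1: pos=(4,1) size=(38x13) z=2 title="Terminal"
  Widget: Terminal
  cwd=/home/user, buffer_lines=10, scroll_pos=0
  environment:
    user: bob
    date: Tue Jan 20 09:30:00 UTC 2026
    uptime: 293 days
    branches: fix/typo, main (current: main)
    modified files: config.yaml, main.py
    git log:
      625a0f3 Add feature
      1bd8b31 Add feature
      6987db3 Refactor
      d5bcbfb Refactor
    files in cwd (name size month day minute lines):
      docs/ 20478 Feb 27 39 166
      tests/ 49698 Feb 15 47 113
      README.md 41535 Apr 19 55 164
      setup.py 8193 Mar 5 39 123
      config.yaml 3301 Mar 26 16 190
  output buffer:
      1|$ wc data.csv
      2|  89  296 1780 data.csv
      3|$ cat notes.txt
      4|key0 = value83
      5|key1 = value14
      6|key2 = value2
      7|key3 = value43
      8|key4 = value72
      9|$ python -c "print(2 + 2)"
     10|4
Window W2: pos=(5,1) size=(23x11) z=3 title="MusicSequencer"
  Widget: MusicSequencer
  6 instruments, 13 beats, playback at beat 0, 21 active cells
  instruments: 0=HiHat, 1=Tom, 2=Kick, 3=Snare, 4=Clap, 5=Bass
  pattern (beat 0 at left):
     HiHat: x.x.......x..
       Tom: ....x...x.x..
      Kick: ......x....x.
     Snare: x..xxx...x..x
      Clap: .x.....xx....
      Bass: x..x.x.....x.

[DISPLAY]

 ┃┃ MusicSequencer      ┃             ┃     
 ┠┠─────────────────────┨─────────────┨     
 ┃┃      ▼123456789012  ┃             ┃     
 ┃┃ HiHat█·█·······█··  ┃             ┃     
 ┃┃   Tom····█···█·█··  ┃             ┃     
 ┃┃  Kick······█····█·  ┃             ┃     
 ┃┃ Snare█··███···█··█  ┃             ┃     
 ┃┃  Clap·█·····██····  ┃             ┃     
 ┃┃  Bass█··█·█·····█·  ┃             ┃     
 ┃┗━━━━━━━━━━━━━━━━━━━━━┛             ┃     
 ┃$ python -c "print(2 + 2)"          ┃     
 ┗━━━━━━━━━━━━━━━━━━━━━━━━━━━━━━━━━━━━┛     
                                            
                                            
                                            
                                            
                                            


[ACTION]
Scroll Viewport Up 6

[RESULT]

                                            
 ┏┏━━━━━━━━━━━━━━━━━━━━━┓━━━━━━━━━━━━━┓     
 ┃┃ MusicSequencer      ┃             ┃     
 ┠┠─────────────────────┨─────────────┨     
 ┃┃      ▼123456789012  ┃             ┃     
 ┃┃ HiHat█·█·······█··  ┃             ┃     
 ┃┃   Tom····█···█·█··  ┃             ┃     
 ┃┃  Kick······█····█·  ┃             ┃     
 ┃┃ Snare█··███···█··█  ┃             ┃     
 ┃┃  Clap·█·····██····  ┃             ┃     
 ┃┃  Bass█··█·█·····█·  ┃             ┃     
 ┃┗━━━━━━━━━━━━━━━━━━━━━┛             ┃     
 ┃$ python -c "print(2 + 2)"          ┃     
 ┗━━━━━━━━━━━━━━━━━━━━━━━━━━━━━━━━━━━━┛     
                                            
                                            
                                            


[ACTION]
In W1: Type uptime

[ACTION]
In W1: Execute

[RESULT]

                                            
 ┏┏━━━━━━━━━━━━━━━━━━━━━┓━━━━━━━━━━━━━┓     
 ┃┃ MusicSequencer      ┃             ┃     
 ┠┠─────────────────────┨─────────────┨     
 ┃┃      ▼123456789012  ┃             ┃     
 ┃┃ HiHat█·█·······█··  ┃             ┃     
 ┃┃   Tom····█···█·█··  ┃             ┃     
 ┃┃  Kick······█····█·  ┃             ┃     
 ┃┃ Snare█··███···█··█  ┃2)"          ┃     
 ┃┃  Clap·█·····██····  ┃             ┃     
 ┃┃  Bass█··█·█·····█·  ┃             ┃     
 ┃┗━━━━━━━━━━━━━━━━━━━━━┛             ┃     
 ┃$ █                                 ┃     
 ┗━━━━━━━━━━━━━━━━━━━━━━━━━━━━━━━━━━━━┛     
                                            
                                            
                                            


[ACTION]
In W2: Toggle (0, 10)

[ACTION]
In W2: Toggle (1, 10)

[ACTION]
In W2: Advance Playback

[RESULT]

                                            
 ┏┏━━━━━━━━━━━━━━━━━━━━━┓━━━━━━━━━━━━━┓     
 ┃┃ MusicSequencer      ┃             ┃     
 ┠┠─────────────────────┨─────────────┨     
 ┃┃      0▼23456789012  ┃             ┃     
 ┃┃ HiHat█·█··········  ┃             ┃     
 ┃┃   Tom····█···█····  ┃             ┃     
 ┃┃  Kick······█····█·  ┃             ┃     
 ┃┃ Snare█··███···█··█  ┃2)"          ┃     
 ┃┃  Clap·█·····██····  ┃             ┃     
 ┃┃  Bass█··█·█·····█·  ┃             ┃     
 ┃┗━━━━━━━━━━━━━━━━━━━━━┛             ┃     
 ┃$ █                                 ┃     
 ┗━━━━━━━━━━━━━━━━━━━━━━━━━━━━━━━━━━━━┛     
                                            
                                            
                                            


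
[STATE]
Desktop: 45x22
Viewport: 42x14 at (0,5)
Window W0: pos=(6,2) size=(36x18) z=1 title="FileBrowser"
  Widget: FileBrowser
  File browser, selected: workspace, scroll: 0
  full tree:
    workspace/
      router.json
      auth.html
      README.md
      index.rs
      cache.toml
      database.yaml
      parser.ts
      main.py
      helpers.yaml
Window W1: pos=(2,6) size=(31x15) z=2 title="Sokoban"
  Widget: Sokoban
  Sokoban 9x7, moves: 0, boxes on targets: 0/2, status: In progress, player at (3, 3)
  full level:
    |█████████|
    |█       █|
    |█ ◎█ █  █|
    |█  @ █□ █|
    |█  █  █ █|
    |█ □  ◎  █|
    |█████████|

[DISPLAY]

      ┃> [-] workspace/                  ┃
  ┏━━━━━━━━━━━━━━━━━━━━━━━━━━━━━┓        ┃
  ┃ Sokoban                     ┃        ┃
  ┠─────────────────────────────┨        ┃
  ┃█████████                    ┃        ┃
  ┃█       █                    ┃        ┃
  ┃█ ◎█ █  █                    ┃        ┃
  ┃█  @ █□ █                    ┃        ┃
  ┃█  █  █ █                    ┃        ┃
  ┃█ □  ◎  █                    ┃        ┃
  ┃█████████                    ┃        ┃
  ┃Moves: 0  0/2                ┃        ┃
  ┃                             ┃        ┃
  ┃                             ┃        ┃


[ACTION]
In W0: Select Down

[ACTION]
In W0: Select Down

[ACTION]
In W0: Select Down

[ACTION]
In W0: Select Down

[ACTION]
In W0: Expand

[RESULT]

      ┃  [-] workspace/                  ┃
  ┏━━━━━━━━━━━━━━━━━━━━━━━━━━━━━┓        ┃
  ┃ Sokoban                     ┃        ┃
  ┠─────────────────────────────┨        ┃
  ┃█████████                    ┃        ┃
  ┃█       █                    ┃        ┃
  ┃█ ◎█ █  █                    ┃        ┃
  ┃█  @ █□ █                    ┃        ┃
  ┃█  █  █ █                    ┃        ┃
  ┃█ □  ◎  █                    ┃        ┃
  ┃█████████                    ┃        ┃
  ┃Moves: 0  0/2                ┃        ┃
  ┃                             ┃        ┃
  ┃                             ┃        ┃


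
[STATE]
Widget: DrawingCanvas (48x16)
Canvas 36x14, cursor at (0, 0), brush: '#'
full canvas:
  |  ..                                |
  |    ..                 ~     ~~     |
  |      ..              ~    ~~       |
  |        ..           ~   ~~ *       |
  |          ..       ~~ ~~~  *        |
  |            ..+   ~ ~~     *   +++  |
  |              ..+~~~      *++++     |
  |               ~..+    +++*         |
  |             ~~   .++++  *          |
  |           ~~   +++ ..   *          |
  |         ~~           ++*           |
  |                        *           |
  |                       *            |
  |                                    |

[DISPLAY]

+ ..                                            
    ..                 ~     ~~                 
      ..              ~    ~~                   
        ..           ~   ~~ *                   
          ..       ~~ ~~~  *                    
            ..+   ~ ~~     *   +++              
              ..+~~~      *++++                 
               ~..+    +++*                     
             ~~   .++++  *                      
           ~~   +++ ..   *                      
         ~~           ++*                       
                        *                       
                       *                        
                                                
                                                
                                                


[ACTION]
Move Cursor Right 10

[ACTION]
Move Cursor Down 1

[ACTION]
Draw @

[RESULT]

  ..                                            
    ..    @            ~     ~~                 
      ..              ~    ~~                   
        ..           ~   ~~ *                   
          ..       ~~ ~~~  *                    
            ..+   ~ ~~     *   +++              
              ..+~~~      *++++                 
               ~..+    +++*                     
             ~~   .++++  *                      
           ~~   +++ ..   *                      
         ~~           ++*                       
                        *                       
                       *                        
                                                
                                                
                                                


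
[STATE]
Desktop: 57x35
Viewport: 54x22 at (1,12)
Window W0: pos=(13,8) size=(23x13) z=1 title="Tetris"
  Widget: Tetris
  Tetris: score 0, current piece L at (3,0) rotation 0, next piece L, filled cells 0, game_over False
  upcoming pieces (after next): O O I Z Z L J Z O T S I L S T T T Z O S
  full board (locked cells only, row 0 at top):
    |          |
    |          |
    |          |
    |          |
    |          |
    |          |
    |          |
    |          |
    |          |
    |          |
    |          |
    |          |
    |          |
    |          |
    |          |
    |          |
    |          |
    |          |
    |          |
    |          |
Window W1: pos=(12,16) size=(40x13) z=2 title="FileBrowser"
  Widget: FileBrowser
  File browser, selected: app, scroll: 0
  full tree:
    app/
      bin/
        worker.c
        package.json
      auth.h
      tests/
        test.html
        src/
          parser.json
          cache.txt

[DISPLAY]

            ┃          │  ▒       ┃                   
            ┃          │▒▒▒       ┃                   
            ┃          │          ┃                   
            ┃          │          ┃                   
           ┏━━━━━━━━━━━━━━━━━━━━━━━━━━━━━━━━━━━━━━┓   
           ┃ FileBrowser                          ┃   
           ┠──────────────────────────────────────┨   
           ┃> [-] app/                            ┃   
           ┃    [+] bin/                          ┃   
           ┃    auth.h                            ┃   
           ┃    [+] tests/                        ┃   
           ┃                                      ┃   
           ┃                                      ┃   
           ┃                                      ┃   
           ┃                                      ┃   
           ┃                                      ┃   
           ┗━━━━━━━━━━━━━━━━━━━━━━━━━━━━━━━━━━━━━━┛   
                                                      
                                                      
                                                      
                                                      
                                                      


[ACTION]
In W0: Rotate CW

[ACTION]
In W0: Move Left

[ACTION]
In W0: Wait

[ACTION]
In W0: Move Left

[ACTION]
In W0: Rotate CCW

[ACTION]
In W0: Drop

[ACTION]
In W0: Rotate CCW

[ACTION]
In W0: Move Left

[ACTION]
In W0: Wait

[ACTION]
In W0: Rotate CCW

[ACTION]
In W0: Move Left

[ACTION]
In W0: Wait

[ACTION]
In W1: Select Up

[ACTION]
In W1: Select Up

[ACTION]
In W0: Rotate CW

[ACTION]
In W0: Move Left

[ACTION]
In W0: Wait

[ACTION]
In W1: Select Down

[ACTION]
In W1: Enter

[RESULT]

            ┃          │  ▒       ┃                   
            ┃          │▒▒▒       ┃                   
            ┃          │          ┃                   
            ┃          │          ┃                   
           ┏━━━━━━━━━━━━━━━━━━━━━━━━━━━━━━━━━━━━━━┓   
           ┃ FileBrowser                          ┃   
           ┠──────────────────────────────────────┨   
           ┃  [-] app/                            ┃   
           ┃  > [-] bin/                          ┃   
           ┃      worker.c                        ┃   
           ┃      package.json                    ┃   
           ┃    auth.h                            ┃   
           ┃    [+] tests/                        ┃   
           ┃                                      ┃   
           ┃                                      ┃   
           ┃                                      ┃   
           ┗━━━━━━━━━━━━━━━━━━━━━━━━━━━━━━━━━━━━━━┛   
                                                      
                                                      
                                                      
                                                      
                                                      


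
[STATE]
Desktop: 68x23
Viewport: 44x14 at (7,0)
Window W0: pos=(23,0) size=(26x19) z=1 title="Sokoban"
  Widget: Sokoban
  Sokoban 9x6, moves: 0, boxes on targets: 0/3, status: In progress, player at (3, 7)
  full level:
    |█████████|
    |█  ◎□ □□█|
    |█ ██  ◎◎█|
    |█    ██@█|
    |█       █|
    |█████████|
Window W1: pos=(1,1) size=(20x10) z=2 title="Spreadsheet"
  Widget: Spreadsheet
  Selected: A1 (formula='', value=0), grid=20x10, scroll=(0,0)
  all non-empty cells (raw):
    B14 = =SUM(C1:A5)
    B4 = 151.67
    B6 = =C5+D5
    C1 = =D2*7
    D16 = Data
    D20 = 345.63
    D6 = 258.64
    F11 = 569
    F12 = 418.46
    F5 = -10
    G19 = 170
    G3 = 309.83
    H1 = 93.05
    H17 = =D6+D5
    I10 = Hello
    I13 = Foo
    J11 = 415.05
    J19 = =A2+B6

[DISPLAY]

                ┏━━━━━━━━━━━━━━━━━━━━━━━━┓  
━━━━━━━━━━━━━┓  ┃ Sokoban                ┃  
adsheet      ┃  ┠────────────────────────┨  
─────────────┨  ┃█████████               ┃  
             ┃  ┃█  ◎□ □□█               ┃  
  A       B  ┃  ┃█ ██  ◎◎█               ┃  
-------------┃  ┃█    ██@█               ┃  
    [0]      ┃  ┃█       █               ┃  
      0      ┃  ┃█████████               ┃  
      0      ┃  ┃Moves: 0  0/3           ┃  
━━━━━━━━━━━━━┛  ┃                        ┃  
                ┃                        ┃  
                ┃                        ┃  
                ┃                        ┃  


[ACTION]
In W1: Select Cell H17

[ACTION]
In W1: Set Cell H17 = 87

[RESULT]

                ┏━━━━━━━━━━━━━━━━━━━━━━━━┓  
━━━━━━━━━━━━━┓  ┃ Sokoban                ┃  
adsheet      ┃  ┠────────────────────────┨  
─────────────┨  ┃█████████               ┃  
87           ┃  ┃█  ◎□ □□█               ┃  
  A       B  ┃  ┃█ ██  ◎◎█               ┃  
-------------┃  ┃█    ██@█               ┃  
      0      ┃  ┃█       █               ┃  
      0      ┃  ┃█████████               ┃  
      0      ┃  ┃Moves: 0  0/3           ┃  
━━━━━━━━━━━━━┛  ┃                        ┃  
                ┃                        ┃  
                ┃                        ┃  
                ┃                        ┃  


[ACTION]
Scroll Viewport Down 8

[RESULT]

      0      ┃  ┃█████████               ┃  
      0      ┃  ┃Moves: 0  0/3           ┃  
━━━━━━━━━━━━━┛  ┃                        ┃  
                ┃                        ┃  
                ┃                        ┃  
                ┃                        ┃  
                ┃                        ┃  
                ┃                        ┃  
                ┃                        ┃  
                ┃                        ┃  
                ┗━━━━━━━━━━━━━━━━━━━━━━━━┛  
                                            
                                            
                                            


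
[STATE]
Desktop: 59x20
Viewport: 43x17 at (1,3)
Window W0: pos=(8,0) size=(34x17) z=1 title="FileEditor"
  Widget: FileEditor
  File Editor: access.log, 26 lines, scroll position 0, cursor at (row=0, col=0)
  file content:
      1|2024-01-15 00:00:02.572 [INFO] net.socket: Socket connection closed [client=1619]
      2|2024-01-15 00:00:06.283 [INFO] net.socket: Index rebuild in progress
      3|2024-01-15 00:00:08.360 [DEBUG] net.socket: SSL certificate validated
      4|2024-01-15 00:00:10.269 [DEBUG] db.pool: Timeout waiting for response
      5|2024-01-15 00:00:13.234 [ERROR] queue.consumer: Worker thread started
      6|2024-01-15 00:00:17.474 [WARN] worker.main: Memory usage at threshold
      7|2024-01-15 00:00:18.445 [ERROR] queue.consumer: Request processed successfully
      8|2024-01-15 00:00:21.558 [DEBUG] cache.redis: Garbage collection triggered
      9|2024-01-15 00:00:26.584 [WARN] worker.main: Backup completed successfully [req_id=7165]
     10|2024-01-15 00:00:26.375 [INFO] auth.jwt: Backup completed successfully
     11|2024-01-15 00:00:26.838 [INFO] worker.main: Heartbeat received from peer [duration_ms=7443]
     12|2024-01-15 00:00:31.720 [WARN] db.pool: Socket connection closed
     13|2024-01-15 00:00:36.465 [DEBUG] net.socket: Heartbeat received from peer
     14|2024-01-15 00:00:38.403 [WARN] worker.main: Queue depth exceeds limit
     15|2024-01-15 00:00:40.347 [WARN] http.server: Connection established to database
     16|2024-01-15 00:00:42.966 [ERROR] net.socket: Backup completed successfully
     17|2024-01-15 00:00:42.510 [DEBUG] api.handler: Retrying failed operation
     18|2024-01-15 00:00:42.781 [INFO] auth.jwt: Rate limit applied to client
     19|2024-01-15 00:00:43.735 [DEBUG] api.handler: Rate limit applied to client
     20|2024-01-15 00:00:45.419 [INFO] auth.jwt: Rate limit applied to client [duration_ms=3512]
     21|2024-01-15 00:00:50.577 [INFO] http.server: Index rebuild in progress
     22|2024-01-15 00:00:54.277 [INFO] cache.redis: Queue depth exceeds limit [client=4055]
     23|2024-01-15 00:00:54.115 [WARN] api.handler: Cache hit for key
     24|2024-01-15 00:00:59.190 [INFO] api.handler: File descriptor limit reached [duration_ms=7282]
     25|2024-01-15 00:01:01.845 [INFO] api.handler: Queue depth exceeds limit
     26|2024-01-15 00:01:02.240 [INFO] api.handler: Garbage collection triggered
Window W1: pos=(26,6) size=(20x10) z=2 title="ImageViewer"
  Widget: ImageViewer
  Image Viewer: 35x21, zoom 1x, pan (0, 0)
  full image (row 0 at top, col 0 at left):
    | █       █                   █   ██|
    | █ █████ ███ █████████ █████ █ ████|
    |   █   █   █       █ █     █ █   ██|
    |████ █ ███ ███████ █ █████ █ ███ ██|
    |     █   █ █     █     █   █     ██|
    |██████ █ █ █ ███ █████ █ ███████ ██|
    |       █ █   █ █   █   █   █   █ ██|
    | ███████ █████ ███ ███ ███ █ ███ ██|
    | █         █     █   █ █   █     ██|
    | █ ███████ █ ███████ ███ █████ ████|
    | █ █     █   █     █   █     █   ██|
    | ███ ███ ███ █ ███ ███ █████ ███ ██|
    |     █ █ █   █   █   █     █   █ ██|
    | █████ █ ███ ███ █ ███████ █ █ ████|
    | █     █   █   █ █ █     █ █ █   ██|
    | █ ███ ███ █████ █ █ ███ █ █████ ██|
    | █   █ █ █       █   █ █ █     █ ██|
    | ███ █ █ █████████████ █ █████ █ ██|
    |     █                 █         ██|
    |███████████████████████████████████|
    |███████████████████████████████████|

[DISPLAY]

       ┃█024-01-15 00:00:02.572 [INFO] ▲┃  
       ┃2024-01-15 00:00:06.283 [INFO] █┃  
       ┃2024-01-15 00:00:08.360 [DEBUG]░┃  
       ┃2024-01-15 00:00:┏━━━━━━━━━━━━━━━━━
       ┃2024-01-15 00:00:┃ ImageViewer     
       ┃2024-01-15 00:00:┠─────────────────
       ┃2024-01-15 00:00:┃ █       █       
       ┃2024-01-15 00:00:┃ █ █████ ███ ████
       ┃2024-01-15 00:00:┃   █   █   █     
       ┃2024-01-15 00:00:┃████ █ ███ ██████
       ┃2024-01-15 00:00:┃     █   █ █     
       ┃2024-01-15 00:00:┃██████ █ █ █ ███ 
       ┃2024-01-15 00:00:┗━━━━━━━━━━━━━━━━━
       ┗━━━━━━━━━━━━━━━━━━━━━━━━━━━━━━━━┛  
                                           
                                           
                                           


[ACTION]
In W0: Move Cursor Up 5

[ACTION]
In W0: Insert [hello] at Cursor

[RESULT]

       ┃hello█024-01-15 00:00:02.572 [I▲┃  
       ┃2024-01-15 00:00:06.283 [INFO] █┃  
       ┃2024-01-15 00:00:08.360 [DEBUG]░┃  
       ┃2024-01-15 00:00:┏━━━━━━━━━━━━━━━━━
       ┃2024-01-15 00:00:┃ ImageViewer     
       ┃2024-01-15 00:00:┠─────────────────
       ┃2024-01-15 00:00:┃ █       █       
       ┃2024-01-15 00:00:┃ █ █████ ███ ████
       ┃2024-01-15 00:00:┃   █   █   █     
       ┃2024-01-15 00:00:┃████ █ ███ ██████
       ┃2024-01-15 00:00:┃     █   █ █     
       ┃2024-01-15 00:00:┃██████ █ █ █ ███ 
       ┃2024-01-15 00:00:┗━━━━━━━━━━━━━━━━━
       ┗━━━━━━━━━━━━━━━━━━━━━━━━━━━━━━━━┛  
                                           
                                           
                                           


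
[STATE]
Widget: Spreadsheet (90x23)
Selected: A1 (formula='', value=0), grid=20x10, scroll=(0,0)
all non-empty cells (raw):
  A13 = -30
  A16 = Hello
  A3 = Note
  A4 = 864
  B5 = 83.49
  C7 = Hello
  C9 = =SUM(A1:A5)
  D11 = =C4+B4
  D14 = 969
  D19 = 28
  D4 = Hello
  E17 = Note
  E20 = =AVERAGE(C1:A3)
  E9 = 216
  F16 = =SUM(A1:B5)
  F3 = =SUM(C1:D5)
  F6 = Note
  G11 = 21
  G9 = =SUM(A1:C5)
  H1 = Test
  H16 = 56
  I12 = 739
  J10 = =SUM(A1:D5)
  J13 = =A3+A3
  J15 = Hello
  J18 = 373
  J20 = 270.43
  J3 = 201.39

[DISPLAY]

A1:                                                                                       
       A       B       C       D       E       F       G       H       I       J          
------------------------------------------------------------------------------------------
  1      [0]       0       0       0       0       0       0Test           0       0      
  2        0       0       0       0       0       0       0       0       0       0      
  3 Note           0       0       0       0       0       0       0       0  201.39      
  4      864       0       0Hello          0       0       0       0       0       0      
  5        0   83.49       0       0       0       0       0       0       0       0      
  6        0       0       0       0       0Note           0       0       0       0      
  7        0       0Hello          0       0       0       0       0       0       0      
  8        0       0       0       0       0       0       0       0       0       0      
  9        0       0     864       0     216       0  947.49       0       0       0      
 10        0       0       0       0       0       0       0       0       0  947.49      
 11        0       0       0       0       0       0      21       0       0       0      
 12        0       0       0       0       0       0       0       0     739       0      
 13      -30       0       0       0       0       0       0       0       0#ERR!         
 14        0       0       0     969       0       0       0       0       0       0      
 15        0       0       0       0       0       0       0       0       0Hello         
 16 Hello          0       0       0       0  947.49       0      56       0       0      
 17        0       0       0       0Note           0       0       0       0       0      
 18        0       0       0       0       0       0       0       0       0     373      
 19        0       0       0      28       0       0       0       0       0       0      
 20        0       0       0       0       0       0       0       0       0  270.43      


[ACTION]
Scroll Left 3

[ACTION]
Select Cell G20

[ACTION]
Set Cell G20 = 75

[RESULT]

G20: 75                                                                                   
       A       B       C       D       E       F       G       H       I       J          
------------------------------------------------------------------------------------------
  1        0       0       0       0       0       0       0Test           0       0      
  2        0       0       0       0       0       0       0       0       0       0      
  3 Note           0       0       0       0       0       0       0       0  201.39      
  4      864       0       0Hello          0       0       0       0       0       0      
  5        0   83.49       0       0       0       0       0       0       0       0      
  6        0       0       0       0       0Note           0       0       0       0      
  7        0       0Hello          0       0       0       0       0       0       0      
  8        0       0       0       0       0       0       0       0       0       0      
  9        0       0     864       0     216       0  947.49       0       0       0      
 10        0       0       0       0       0       0       0       0       0  947.49      
 11        0       0       0       0       0       0      21       0       0       0      
 12        0       0       0       0       0       0       0       0     739       0      
 13      -30       0       0       0       0       0       0       0       0#ERR!         
 14        0       0       0     969       0       0       0       0       0       0      
 15        0       0       0       0       0       0       0       0       0Hello         
 16 Hello          0       0       0       0  947.49       0      56       0       0      
 17        0       0       0       0Note           0       0       0       0       0      
 18        0       0       0       0       0       0       0       0       0     373      
 19        0       0       0      28       0       0       0       0       0       0      
 20        0       0       0       0       0       0    [75]       0       0  270.43      


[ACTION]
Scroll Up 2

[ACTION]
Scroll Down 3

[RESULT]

G20: 75                                                                                   
       A       B       C       D       E       F       G       H       I       J          
------------------------------------------------------------------------------------------
  4      864       0       0Hello          0       0       0       0       0       0      
  5        0   83.49       0       0       0       0       0       0       0       0      
  6        0       0       0       0       0Note           0       0       0       0      
  7        0       0Hello          0       0       0       0       0       0       0      
  8        0       0       0       0       0       0       0       0       0       0      
  9        0       0     864       0     216       0  947.49       0       0       0      
 10        0       0       0       0       0       0       0       0       0  947.49      
 11        0       0       0       0       0       0      21       0       0       0      
 12        0       0       0       0       0       0       0       0     739       0      
 13      -30       0       0       0       0       0       0       0       0#ERR!         
 14        0       0       0     969       0       0       0       0       0       0      
 15        0       0       0       0       0       0       0       0       0Hello         
 16 Hello          0       0       0       0  947.49       0      56       0       0      
 17        0       0       0       0Note           0       0       0       0       0      
 18        0       0       0       0       0       0       0       0       0     373      
 19        0       0       0      28       0       0       0       0       0       0      
 20        0       0       0       0       0       0    [75]       0       0  270.43      
                                                                                          
                                                                                          
                                                                                          


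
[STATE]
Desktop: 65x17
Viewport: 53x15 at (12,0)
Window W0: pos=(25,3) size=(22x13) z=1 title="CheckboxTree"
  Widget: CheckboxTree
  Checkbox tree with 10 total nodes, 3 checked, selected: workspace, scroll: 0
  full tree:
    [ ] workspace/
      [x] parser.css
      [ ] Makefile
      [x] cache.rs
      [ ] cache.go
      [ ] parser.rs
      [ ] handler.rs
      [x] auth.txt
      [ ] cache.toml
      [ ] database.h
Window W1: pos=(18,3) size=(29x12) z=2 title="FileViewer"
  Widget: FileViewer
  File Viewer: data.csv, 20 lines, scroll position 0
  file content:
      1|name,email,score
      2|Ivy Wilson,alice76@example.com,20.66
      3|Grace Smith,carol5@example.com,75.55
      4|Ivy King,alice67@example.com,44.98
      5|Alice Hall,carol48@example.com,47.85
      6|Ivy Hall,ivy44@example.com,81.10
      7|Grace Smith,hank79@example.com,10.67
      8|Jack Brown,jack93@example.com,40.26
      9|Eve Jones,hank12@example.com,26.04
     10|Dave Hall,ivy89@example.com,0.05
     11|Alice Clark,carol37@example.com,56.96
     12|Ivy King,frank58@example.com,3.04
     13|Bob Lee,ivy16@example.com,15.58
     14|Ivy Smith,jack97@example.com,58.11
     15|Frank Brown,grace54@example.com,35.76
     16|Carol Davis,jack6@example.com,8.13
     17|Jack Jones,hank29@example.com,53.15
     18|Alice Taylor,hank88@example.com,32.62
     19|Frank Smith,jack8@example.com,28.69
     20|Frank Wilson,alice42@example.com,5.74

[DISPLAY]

                                                     
                                                     
                                                     
      ┏━━━━━━━━━━━━━━━━━━━━━━━━━━━┓                  
      ┃ FileViewer                ┃                  
      ┠───────────────────────────┨                  
      ┃name,email,score          ▲┃                  
      ┃Ivy Wilson,alice76@example█┃                  
      ┃Grace Smith,carol5@example░┃                  
      ┃Ivy King,alice67@example.c░┃                  
      ┃Alice Hall,carol48@example░┃                  
      ┃Ivy Hall,ivy44@example.com░┃                  
      ┃Grace Smith,hank79@example░┃                  
      ┃Jack Brown,jack93@example.▼┃                  
      ┗━━━━━━━━━━━━━━━━━━━━━━━━━━━┛                  


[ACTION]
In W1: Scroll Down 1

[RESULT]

                                                     
                                                     
                                                     
      ┏━━━━━━━━━━━━━━━━━━━━━━━━━━━┓                  
      ┃ FileViewer                ┃                  
      ┠───────────────────────────┨                  
      ┃Ivy Wilson,alice76@example▲┃                  
      ┃Grace Smith,carol5@example█┃                  
      ┃Ivy King,alice67@example.c░┃                  
      ┃Alice Hall,carol48@example░┃                  
      ┃Ivy Hall,ivy44@example.com░┃                  
      ┃Grace Smith,hank79@example░┃                  
      ┃Jack Brown,jack93@example.░┃                  
      ┃Eve Jones,hank12@example.c▼┃                  
      ┗━━━━━━━━━━━━━━━━━━━━━━━━━━━┛                  


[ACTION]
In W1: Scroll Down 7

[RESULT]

                                                     
                                                     
                                                     
      ┏━━━━━━━━━━━━━━━━━━━━━━━━━━━┓                  
      ┃ FileViewer                ┃                  
      ┠───────────────────────────┨                  
      ┃Eve Jones,hank12@example.c▲┃                  
      ┃Dave Hall,ivy89@example.co░┃                  
      ┃Alice Clark,carol37@exampl░┃                  
      ┃Ivy King,frank58@example.c░┃                  
      ┃Bob Lee,ivy16@example.com,░┃                  
      ┃Ivy Smith,jack97@example.c█┃                  
      ┃Frank Brown,grace54@exampl░┃                  
      ┃Carol Davis,jack6@example.▼┃                  
      ┗━━━━━━━━━━━━━━━━━━━━━━━━━━━┛                  


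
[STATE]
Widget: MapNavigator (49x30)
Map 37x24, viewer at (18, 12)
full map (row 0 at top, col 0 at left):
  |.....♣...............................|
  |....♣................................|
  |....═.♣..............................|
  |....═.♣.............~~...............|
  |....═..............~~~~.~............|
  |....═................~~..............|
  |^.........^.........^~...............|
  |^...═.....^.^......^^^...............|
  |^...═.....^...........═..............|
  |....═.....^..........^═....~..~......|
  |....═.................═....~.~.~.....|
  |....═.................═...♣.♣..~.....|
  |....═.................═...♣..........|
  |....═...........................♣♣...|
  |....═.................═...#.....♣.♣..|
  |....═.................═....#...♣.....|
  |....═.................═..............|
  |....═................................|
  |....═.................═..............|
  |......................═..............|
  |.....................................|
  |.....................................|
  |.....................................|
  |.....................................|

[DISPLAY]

                                                 
                                                 
                                                 
      .....♣...............................      
      ....♣................................      
      ....═.♣..............................      
      ....═.♣.............~~...............      
      ....═..............~~~~.~............      
      ....═................~~..............      
      ^.........^.........^~...............      
      ^...═.....^.^......^^^...............      
      ^...═.....^...........═..............      
      ....═.....^..........^═....~..~......      
      ....═.................═....~.~.~.....      
      ....═.................═...♣.♣..~.....      
      ....═.............@...═...♣..........      
      ....═...........................♣♣...      
      ....═.................═...#.....♣.♣..      
      ....═.................═....#...♣.....      
      ....═.................═..............      
      ....═................................      
      ....═.................═..............      
      ......................═..............      
      .....................................      
      .....................................      
      .....................................      
      .....................................      
                                                 
                                                 
                                                 


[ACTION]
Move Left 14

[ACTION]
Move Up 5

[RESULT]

                                                 
                                                 
                                                 
                                                 
                                                 
                                                 
                                                 
                                                 
                    .....♣.......................
                    ....♣........................
                    ....═.♣......................
                    ....═.♣.............~~.......
                    ....═..............~~~~.~....
                    ....═................~~......
                    ^.........^.........^~.......
                    ^...@.....^.^......^^^.......
                    ^...═.....^...........═......
                    ....═.....^..........^═....~.
                    ....═.................═....~.
                    ....═.................═...♣.♣
                    ....═.................═...♣..
                    ....═........................
                    ....═.................═...#..
                    ....═.................═....#.
                    ....═.................═......
                    ....═........................
                    ....═.................═......
                    ......................═......
                    .............................
                    .............................


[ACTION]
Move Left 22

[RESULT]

                                                 
                                                 
                                                 
                                                 
                                                 
                                                 
                                                 
                                                 
                        .....♣...................
                        ....♣....................
                        ....═.♣..................
                        ....═.♣.............~~...
                        ....═..............~~~~.~
                        ....═................~~..
                        ^.........^.........^~...
                        @...═.....^.^......^^^...
                        ^...═.....^...........═..
                        ....═.....^..........^═..
                        ....═.................═..
                        ....═.................═..
                        ....═.................═..
                        ....═....................
                        ....═.................═..
                        ....═.................═..
                        ....═.................═..
                        ....═....................
                        ....═.................═..
                        ......................═..
                        .........................
                        .........................
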